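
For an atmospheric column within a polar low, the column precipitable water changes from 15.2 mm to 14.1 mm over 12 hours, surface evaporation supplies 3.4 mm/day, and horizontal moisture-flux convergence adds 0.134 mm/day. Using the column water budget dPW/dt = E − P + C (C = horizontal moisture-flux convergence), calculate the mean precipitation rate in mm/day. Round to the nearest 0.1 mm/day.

P ≈ 5.7 mm/day

dPW/dt = (14.1 − 15.2) mm / (12/24 day) = -2.200 mm/day.
P = E + C − dPW/dt = 3.4 + (0.134) − (-2.200) = 5.7 mm/day.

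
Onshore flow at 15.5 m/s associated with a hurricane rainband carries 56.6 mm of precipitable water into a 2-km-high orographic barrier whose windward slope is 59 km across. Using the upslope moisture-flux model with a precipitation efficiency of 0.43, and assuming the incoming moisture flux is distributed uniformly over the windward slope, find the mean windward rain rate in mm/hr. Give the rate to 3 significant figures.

R ≈ 23.0 mm/hr

Incoming column moisture flux per unit ridge length: F = V × PW = 15.5 × 56.6 = 877.3 mm·m/s.
Spread over the 59 km slope with efficiency ε = 0.43: R = ε·F/W = 0.43 × 877.3 / 59000 m = 6.394e-03 mm/s.
R = 6.394e-03 × 3600 = 23.0 mm/hr.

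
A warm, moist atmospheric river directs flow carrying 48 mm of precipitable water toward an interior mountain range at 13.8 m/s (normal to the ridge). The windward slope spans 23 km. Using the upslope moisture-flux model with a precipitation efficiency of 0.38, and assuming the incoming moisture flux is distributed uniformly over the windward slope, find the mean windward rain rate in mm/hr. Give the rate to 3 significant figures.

Incoming column moisture flux per unit ridge length: F = V × PW = 13.8 × 48 = 662.4 mm·m/s.
Spread over the 23 km slope with efficiency ε = 0.38: R = ε·F/W = 0.38 × 662.4 / 23000 m = 1.094e-02 mm/s.
R = 1.094e-02 × 3600 = 39.4 mm/hr.

R ≈ 39.4 mm/hr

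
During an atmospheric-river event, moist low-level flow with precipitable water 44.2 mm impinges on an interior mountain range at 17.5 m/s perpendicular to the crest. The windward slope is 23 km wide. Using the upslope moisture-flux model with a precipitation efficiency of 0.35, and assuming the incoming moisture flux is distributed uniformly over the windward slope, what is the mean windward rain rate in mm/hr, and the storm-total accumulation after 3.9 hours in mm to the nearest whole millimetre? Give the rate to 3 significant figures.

Incoming column moisture flux per unit ridge length: F = V × PW = 17.5 × 44.2 = 773.5 mm·m/s.
Spread over the 23 km slope with efficiency ε = 0.35: R = ε·F/W = 0.35 × 773.5 / 23000 m = 1.177e-02 mm/s.
R = 1.177e-02 × 3600 = 42.4 mm/hr.
Over 3.9 h: total = 42.4 × 3.9 = 165.36 ≈ 165 mm.

R ≈ 42.4 mm/hr; total ≈ 165 mm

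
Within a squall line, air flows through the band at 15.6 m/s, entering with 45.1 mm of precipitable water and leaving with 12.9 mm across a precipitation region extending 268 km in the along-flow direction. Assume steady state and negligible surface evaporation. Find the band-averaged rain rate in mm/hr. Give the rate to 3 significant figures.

Column moisture flux per unit crosswind length is F = V × PW.
Inflow: F_in = 15.6 × 45.1 = 703.56 mm·m/s
Outflow: F_out = 15.6 × 12.9 = 201.24 mm·m/s
Steady-state rate R = (F_in − F_out)/L = (703.56 − 201.24) / 268000 m = 1.874e-03 mm/s.
R = 1.874e-03 × 3600 = 6.75 mm/hr.

R ≈ 6.75 mm/hr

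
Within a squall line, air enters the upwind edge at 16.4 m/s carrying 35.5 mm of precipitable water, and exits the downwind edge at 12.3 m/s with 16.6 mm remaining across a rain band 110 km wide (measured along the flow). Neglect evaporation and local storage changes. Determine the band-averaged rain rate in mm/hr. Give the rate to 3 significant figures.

R ≈ 12.4 mm/hr

Column moisture flux per unit crosswind length is F = V × PW.
Inflow: F_in = 16.4 × 35.5 = 582.2 mm·m/s
Outflow: F_out = 12.3 × 16.6 = 204.18 mm·m/s
Steady-state rate R = (F_in − F_out)/L = (582.2 − 204.18) / 110000 m = 3.437e-03 mm/s.
R = 3.437e-03 × 3600 = 12.4 mm/hr.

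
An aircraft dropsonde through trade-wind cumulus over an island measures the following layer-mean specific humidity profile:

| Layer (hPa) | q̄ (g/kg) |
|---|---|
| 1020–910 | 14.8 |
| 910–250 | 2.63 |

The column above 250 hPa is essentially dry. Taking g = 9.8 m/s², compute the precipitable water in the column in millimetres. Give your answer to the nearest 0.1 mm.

PW ≈ 34.3 mm

Precipitable water is the column-integrated vapour mass per unit area: PW = (1/g) Σ q̄ Δp, with q in kg/kg and Δp in Pa (1 kg/m² of water = 1 mm).
Layer 1020–910 hPa: Δp = 110 hPa = 11000 Pa, q̄ = 0.0148 kg/kg → 0.0148 × 11000 / 9.8 = 16.61 mm
Layer 910–250 hPa: Δp = 660 hPa = 66000 Pa, q̄ = 0.00263 kg/kg → 0.00263 × 66000 / 9.8 = 17.71 mm
PW = 16.61 + 17.71 = 34.32 ≈ 34.3 mm.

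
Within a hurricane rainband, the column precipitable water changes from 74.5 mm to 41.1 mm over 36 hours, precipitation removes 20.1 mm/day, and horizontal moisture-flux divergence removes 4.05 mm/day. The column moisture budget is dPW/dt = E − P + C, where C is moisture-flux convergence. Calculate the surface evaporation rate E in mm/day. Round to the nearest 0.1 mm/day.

E ≈ 1.9 mm/day

dPW/dt = (41.1 − 74.5) mm / (36/24 day) = -22.267 mm/day.
E = dPW/dt + P − C = (-22.267) + 20.1 − (-4.05) = 1.9 mm/day.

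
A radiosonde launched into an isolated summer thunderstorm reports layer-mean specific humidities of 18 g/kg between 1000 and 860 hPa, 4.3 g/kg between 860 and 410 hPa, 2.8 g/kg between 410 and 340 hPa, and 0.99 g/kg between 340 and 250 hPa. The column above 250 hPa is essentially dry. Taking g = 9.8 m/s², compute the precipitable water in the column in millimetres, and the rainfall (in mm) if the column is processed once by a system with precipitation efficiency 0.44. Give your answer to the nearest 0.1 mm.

Precipitable water is the column-integrated vapour mass per unit area: PW = (1/g) Σ q̄ Δp, with q in kg/kg and Δp in Pa (1 kg/m² of water = 1 mm).
Layer 1000–860 hPa: Δp = 140 hPa = 14000 Pa, q̄ = 0.018 kg/kg → 0.018 × 14000 / 9.8 = 25.71 mm
Layer 860–410 hPa: Δp = 450 hPa = 45000 Pa, q̄ = 0.0043 kg/kg → 0.0043 × 45000 / 9.8 = 19.74 mm
Layer 410–340 hPa: Δp = 70 hPa = 7000 Pa, q̄ = 0.0028 kg/kg → 0.0028 × 7000 / 9.8 = 2.00 mm
Layer 340–250 hPa: Δp = 90 hPa = 9000 Pa, q̄ = 0.00099 kg/kg → 0.00099 × 9000 / 9.8 = 0.91 mm
PW = 25.71 + 19.74 + 2.00 + 0.91 = 48.36 ≈ 48.4 mm.
Rainfall = ε × PW = 0.44 × 48.4 = 21.3 mm.

PW ≈ 48.4 mm; rainfall ≈ 21.3 mm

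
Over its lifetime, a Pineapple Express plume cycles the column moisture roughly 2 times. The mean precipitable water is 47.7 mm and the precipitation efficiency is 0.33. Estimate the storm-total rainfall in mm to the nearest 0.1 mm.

rainfall ≈ 31.5 mm

Each cycle deposits ε × PW = 0.33 × 47.7 = 15.741 mm.
Over 2 cycles: 2 × 15.741 = 31.5 mm.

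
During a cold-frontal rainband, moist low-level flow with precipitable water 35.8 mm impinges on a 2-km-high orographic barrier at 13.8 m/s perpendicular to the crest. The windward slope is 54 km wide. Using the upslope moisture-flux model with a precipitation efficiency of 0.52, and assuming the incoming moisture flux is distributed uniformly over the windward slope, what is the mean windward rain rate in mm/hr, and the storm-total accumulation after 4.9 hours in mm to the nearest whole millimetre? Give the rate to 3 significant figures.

Incoming column moisture flux per unit ridge length: F = V × PW = 13.8 × 35.8 = 494.04 mm·m/s.
Spread over the 54 km slope with efficiency ε = 0.52: R = ε·F/W = 0.52 × 494.04 / 54000 m = 4.757e-03 mm/s.
R = 4.757e-03 × 3600 = 17.1 mm/hr.
Over 4.9 h: total = 17.1 × 4.9 = 83.79 ≈ 84 mm.

R ≈ 17.1 mm/hr; total ≈ 84 mm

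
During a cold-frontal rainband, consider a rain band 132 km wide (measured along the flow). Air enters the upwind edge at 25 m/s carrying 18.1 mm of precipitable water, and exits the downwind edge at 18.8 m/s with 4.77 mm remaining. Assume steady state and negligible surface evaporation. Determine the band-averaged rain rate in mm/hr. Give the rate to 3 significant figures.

R ≈ 9.90 mm/hr

Column moisture flux per unit crosswind length is F = V × PW.
Inflow: F_in = 25 × 18.1 = 452.5 mm·m/s
Outflow: F_out = 18.8 × 4.77 = 89.676 mm·m/s
Steady-state rate R = (F_in − F_out)/L = (452.5 − 89.676) / 132000 m = 2.749e-03 mm/s.
R = 2.749e-03 × 3600 = 9.90 mm/hr.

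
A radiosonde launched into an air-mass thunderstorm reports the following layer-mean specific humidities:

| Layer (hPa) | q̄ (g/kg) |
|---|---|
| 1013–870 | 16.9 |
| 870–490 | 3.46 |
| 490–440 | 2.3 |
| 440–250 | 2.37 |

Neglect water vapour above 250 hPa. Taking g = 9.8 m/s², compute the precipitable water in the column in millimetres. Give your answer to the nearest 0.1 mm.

PW ≈ 43.8 mm

Precipitable water is the column-integrated vapour mass per unit area: PW = (1/g) Σ q̄ Δp, with q in kg/kg and Δp in Pa (1 kg/m² of water = 1 mm).
Layer 1013–870 hPa: Δp = 143 hPa = 14300 Pa, q̄ = 0.0169 kg/kg → 0.0169 × 14300 / 9.8 = 24.66 mm
Layer 870–490 hPa: Δp = 380 hPa = 38000 Pa, q̄ = 0.00346 kg/kg → 0.00346 × 38000 / 9.8 = 13.42 mm
Layer 490–440 hPa: Δp = 50 hPa = 5000 Pa, q̄ = 0.0023 kg/kg → 0.0023 × 5000 / 9.8 = 1.17 mm
Layer 440–250 hPa: Δp = 190 hPa = 19000 Pa, q̄ = 0.00237 kg/kg → 0.00237 × 19000 / 9.8 = 4.59 mm
PW = 24.66 + 13.42 + 1.17 + 4.59 = 43.84 ≈ 43.8 mm.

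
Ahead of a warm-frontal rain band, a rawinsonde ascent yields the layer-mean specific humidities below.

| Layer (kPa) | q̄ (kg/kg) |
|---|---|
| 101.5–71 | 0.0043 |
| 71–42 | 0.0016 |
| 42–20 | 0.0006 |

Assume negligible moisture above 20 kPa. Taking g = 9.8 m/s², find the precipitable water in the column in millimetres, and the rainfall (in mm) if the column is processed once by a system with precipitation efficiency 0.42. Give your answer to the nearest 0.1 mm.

Precipitable water is the column-integrated vapour mass per unit area: PW = (1/g) Σ q̄ Δp, with q in kg/kg and Δp in Pa (1 kg/m² of water = 1 mm).
Layer 101.5–71 kPa: Δp = 305 hPa = 30500 Pa, q̄ = 0.0043 kg/kg → 0.0043 × 30500 / 9.8 = 13.38 mm
Layer 71–42 kPa: Δp = 290 hPa = 29000 Pa, q̄ = 0.0016 kg/kg → 0.0016 × 29000 / 9.8 = 4.73 mm
Layer 42–20 kPa: Δp = 220 hPa = 22000 Pa, q̄ = 0.0006 kg/kg → 0.0006 × 22000 / 9.8 = 1.35 mm
PW = 13.38 + 4.73 + 1.35 = 19.46 ≈ 19.5 mm.
Rainfall = ε × PW = 0.42 × 19.5 = 8.2 mm.

PW ≈ 19.5 mm; rainfall ≈ 8.2 mm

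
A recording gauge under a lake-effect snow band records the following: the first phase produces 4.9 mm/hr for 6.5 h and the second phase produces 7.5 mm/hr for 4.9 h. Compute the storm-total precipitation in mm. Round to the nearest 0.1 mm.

Total = Σ Rᵢ Δtᵢ = 4.9 × 6.5 + 7.5 × 4.9
      = 31.85 + 36.75 = 68.6 mm.

total ≈ 68.6 mm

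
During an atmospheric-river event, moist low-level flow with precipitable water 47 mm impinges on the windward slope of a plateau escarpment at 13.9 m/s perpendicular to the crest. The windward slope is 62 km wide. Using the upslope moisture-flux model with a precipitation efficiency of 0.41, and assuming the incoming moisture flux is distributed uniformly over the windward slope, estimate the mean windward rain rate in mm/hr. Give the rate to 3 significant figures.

R ≈ 15.6 mm/hr

Incoming column moisture flux per unit ridge length: F = V × PW = 13.9 × 47 = 653.3 mm·m/s.
Spread over the 62 km slope with efficiency ε = 0.41: R = ε·F/W = 0.41 × 653.3 / 62000 m = 4.320e-03 mm/s.
R = 4.320e-03 × 3600 = 15.6 mm/hr.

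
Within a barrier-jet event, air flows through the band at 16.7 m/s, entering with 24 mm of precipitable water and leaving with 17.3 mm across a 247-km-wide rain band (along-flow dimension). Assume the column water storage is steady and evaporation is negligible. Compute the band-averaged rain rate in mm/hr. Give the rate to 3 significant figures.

Column moisture flux per unit crosswind length is F = V × PW.
Inflow: F_in = 16.7 × 24 = 400.8 mm·m/s
Outflow: F_out = 16.7 × 17.3 = 288.91 mm·m/s
Steady-state rate R = (F_in − F_out)/L = (400.8 − 288.91) / 247000 m = 4.530e-04 mm/s.
R = 4.530e-04 × 3600 = 1.63 mm/hr.

R ≈ 1.63 mm/hr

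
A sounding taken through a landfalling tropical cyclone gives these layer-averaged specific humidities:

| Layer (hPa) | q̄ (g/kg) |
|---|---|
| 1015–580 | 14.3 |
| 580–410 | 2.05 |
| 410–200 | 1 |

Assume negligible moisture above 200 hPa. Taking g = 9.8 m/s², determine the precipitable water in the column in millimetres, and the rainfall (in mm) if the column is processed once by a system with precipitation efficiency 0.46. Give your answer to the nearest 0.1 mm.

Precipitable water is the column-integrated vapour mass per unit area: PW = (1/g) Σ q̄ Δp, with q in kg/kg and Δp in Pa (1 kg/m² of water = 1 mm).
Layer 1015–580 hPa: Δp = 435 hPa = 43500 Pa, q̄ = 0.0143 kg/kg → 0.0143 × 43500 / 9.8 = 63.47 mm
Layer 580–410 hPa: Δp = 170 hPa = 17000 Pa, q̄ = 0.00205 kg/kg → 0.00205 × 17000 / 9.8 = 3.56 mm
Layer 410–200 hPa: Δp = 210 hPa = 21000 Pa, q̄ = 0.001 kg/kg → 0.001 × 21000 / 9.8 = 2.14 mm
PW = 63.47 + 3.56 + 2.14 = 69.17 ≈ 69.2 mm.
Rainfall = ε × PW = 0.46 × 69.2 = 31.8 mm.

PW ≈ 69.2 mm; rainfall ≈ 31.8 mm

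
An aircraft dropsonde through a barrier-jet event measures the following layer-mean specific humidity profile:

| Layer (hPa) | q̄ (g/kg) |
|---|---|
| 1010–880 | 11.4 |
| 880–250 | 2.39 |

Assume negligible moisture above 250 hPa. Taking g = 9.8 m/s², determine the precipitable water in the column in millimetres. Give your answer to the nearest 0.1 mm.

PW ≈ 30.5 mm

Precipitable water is the column-integrated vapour mass per unit area: PW = (1/g) Σ q̄ Δp, with q in kg/kg and Δp in Pa (1 kg/m² of water = 1 mm).
Layer 1010–880 hPa: Δp = 130 hPa = 13000 Pa, q̄ = 0.0114 kg/kg → 0.0114 × 13000 / 9.8 = 15.12 mm
Layer 880–250 hPa: Δp = 630 hPa = 63000 Pa, q̄ = 0.00239 kg/kg → 0.00239 × 63000 / 9.8 = 15.36 mm
PW = 15.12 + 15.36 = 30.48 ≈ 30.5 mm.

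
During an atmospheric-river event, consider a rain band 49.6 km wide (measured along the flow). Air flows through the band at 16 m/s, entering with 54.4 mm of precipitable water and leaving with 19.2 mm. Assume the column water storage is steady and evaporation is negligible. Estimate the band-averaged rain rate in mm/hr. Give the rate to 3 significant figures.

R ≈ 40.9 mm/hr

Column moisture flux per unit crosswind length is F = V × PW.
Inflow: F_in = 16 × 54.4 = 870.4 mm·m/s
Outflow: F_out = 16 × 19.2 = 307.2 mm·m/s
Steady-state rate R = (F_in − F_out)/L = (870.4 − 307.2) / 49600 m = 1.135e-02 mm/s.
R = 1.135e-02 × 3600 = 40.9 mm/hr.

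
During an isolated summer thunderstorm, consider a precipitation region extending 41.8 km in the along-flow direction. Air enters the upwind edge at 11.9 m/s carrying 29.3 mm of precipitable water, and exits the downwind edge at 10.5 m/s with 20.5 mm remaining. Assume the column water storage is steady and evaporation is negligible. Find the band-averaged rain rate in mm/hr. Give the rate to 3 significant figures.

R ≈ 11.5 mm/hr

Column moisture flux per unit crosswind length is F = V × PW.
Inflow: F_in = 11.9 × 29.3 = 348.67 mm·m/s
Outflow: F_out = 10.5 × 20.5 = 215.25 mm·m/s
Steady-state rate R = (F_in − F_out)/L = (348.67 − 215.25) / 41800 m = 3.192e-03 mm/s.
R = 3.192e-03 × 3600 = 11.5 mm/hr.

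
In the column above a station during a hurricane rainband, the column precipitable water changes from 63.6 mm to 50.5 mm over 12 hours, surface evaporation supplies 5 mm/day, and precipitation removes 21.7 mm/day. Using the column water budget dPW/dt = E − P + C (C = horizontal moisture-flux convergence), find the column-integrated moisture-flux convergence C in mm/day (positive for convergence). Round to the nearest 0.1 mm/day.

dPW/dt = (50.5 − 63.6) mm / (12/24 day) = -26.200 mm/day.
C = dPW/dt − E + P = (-26.200) − 5 + 21.7 = -9.5 mm/day.

C ≈ -9.5 mm/day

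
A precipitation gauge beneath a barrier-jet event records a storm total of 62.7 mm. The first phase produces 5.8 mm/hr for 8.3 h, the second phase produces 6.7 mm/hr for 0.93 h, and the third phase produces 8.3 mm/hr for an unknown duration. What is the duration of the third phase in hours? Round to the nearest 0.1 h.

duration ≈ 1.0 h

Known phases: 5.8 × 8.3 + 6.7 × 0.93 = 48.14 + 6.231 = 54.371 mm.
Remaining depth = 62.7 − 54.371 = 8.329 mm.
Duration = 8.329 / 8.3 = 1.0 h.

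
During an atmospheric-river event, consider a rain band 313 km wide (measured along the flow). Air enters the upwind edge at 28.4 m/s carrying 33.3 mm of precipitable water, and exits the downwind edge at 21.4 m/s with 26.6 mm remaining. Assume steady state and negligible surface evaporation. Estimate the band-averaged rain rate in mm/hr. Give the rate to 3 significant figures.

R ≈ 4.33 mm/hr

Column moisture flux per unit crosswind length is F = V × PW.
Inflow: F_in = 28.4 × 33.3 = 945.72 mm·m/s
Outflow: F_out = 21.4 × 26.6 = 569.24 mm·m/s
Steady-state rate R = (F_in − F_out)/L = (945.72 − 569.24) / 313000 m = 1.203e-03 mm/s.
R = 1.203e-03 × 3600 = 4.33 mm/hr.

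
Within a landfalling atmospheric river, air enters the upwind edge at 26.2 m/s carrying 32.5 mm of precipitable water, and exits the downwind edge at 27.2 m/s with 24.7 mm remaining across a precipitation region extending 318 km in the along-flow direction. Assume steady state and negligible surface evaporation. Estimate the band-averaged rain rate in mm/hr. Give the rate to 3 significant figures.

Column moisture flux per unit crosswind length is F = V × PW.
Inflow: F_in = 26.2 × 32.5 = 851.5 mm·m/s
Outflow: F_out = 27.2 × 24.7 = 671.84 mm·m/s
Steady-state rate R = (F_in − F_out)/L = (851.5 − 671.84) / 318000 m = 5.650e-04 mm/s.
R = 5.650e-04 × 3600 = 2.03 mm/hr.

R ≈ 2.03 mm/hr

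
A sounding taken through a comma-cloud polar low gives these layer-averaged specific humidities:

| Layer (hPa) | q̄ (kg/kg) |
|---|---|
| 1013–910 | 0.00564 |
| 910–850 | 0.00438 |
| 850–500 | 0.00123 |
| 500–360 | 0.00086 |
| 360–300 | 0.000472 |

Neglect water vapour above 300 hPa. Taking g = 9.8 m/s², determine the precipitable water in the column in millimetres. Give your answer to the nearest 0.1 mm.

Precipitable water is the column-integrated vapour mass per unit area: PW = (1/g) Σ q̄ Δp, with q in kg/kg and Δp in Pa (1 kg/m² of water = 1 mm).
Layer 1013–910 hPa: Δp = 103 hPa = 10300 Pa, q̄ = 0.00564 kg/kg → 0.00564 × 10300 / 9.8 = 5.93 mm
Layer 910–850 hPa: Δp = 60 hPa = 6000 Pa, q̄ = 0.00438 kg/kg → 0.00438 × 6000 / 9.8 = 2.68 mm
Layer 850–500 hPa: Δp = 350 hPa = 35000 Pa, q̄ = 0.00123 kg/kg → 0.00123 × 35000 / 9.8 = 4.39 mm
Layer 500–360 hPa: Δp = 140 hPa = 14000 Pa, q̄ = 0.00086 kg/kg → 0.00086 × 14000 / 9.8 = 1.23 mm
Layer 360–300 hPa: Δp = 60 hPa = 6000 Pa, q̄ = 0.000472 kg/kg → 0.000472 × 6000 / 9.8 = 0.29 mm
PW = 5.93 + 2.68 + 4.39 + 1.23 + 0.29 = 14.52 ≈ 14.5 mm.

PW ≈ 14.5 mm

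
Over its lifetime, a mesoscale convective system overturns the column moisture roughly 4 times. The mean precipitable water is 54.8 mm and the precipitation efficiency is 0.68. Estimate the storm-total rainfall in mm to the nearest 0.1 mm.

rainfall ≈ 149.1 mm

Each cycle deposits ε × PW = 0.68 × 54.8 = 37.264 mm.
Over 4 cycles: 4 × 37.264 = 149.1 mm.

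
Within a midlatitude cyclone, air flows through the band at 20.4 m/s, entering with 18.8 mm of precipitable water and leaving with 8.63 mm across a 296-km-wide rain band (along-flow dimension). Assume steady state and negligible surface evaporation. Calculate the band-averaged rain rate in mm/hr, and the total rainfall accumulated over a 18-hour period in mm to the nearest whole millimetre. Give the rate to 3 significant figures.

Column moisture flux per unit crosswind length is F = V × PW.
Inflow: F_in = 20.4 × 18.8 = 383.52 mm·m/s
Outflow: F_out = 20.4 × 8.63 = 176.052 mm·m/s
Steady-state rate R = (F_in − F_out)/L = (383.52 − 176.052) / 296000 m = 7.009e-04 mm/s.
R = 7.009e-04 × 3600 = 2.52 mm/hr.
Over 18 h: total = 2.52 × 18 = 45.36 ≈ 45 mm.

R ≈ 2.52 mm/hr; total ≈ 45 mm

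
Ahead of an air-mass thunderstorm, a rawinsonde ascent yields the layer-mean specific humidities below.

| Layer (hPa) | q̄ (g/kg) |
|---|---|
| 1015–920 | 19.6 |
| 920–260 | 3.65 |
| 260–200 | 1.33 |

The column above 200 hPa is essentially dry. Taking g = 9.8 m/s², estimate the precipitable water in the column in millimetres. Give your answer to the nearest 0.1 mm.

PW ≈ 44.4 mm

Precipitable water is the column-integrated vapour mass per unit area: PW = (1/g) Σ q̄ Δp, with q in kg/kg and Δp in Pa (1 kg/m² of water = 1 mm).
Layer 1015–920 hPa: Δp = 95 hPa = 9500 Pa, q̄ = 0.0196 kg/kg → 0.0196 × 9500 / 9.8 = 19.00 mm
Layer 920–260 hPa: Δp = 660 hPa = 66000 Pa, q̄ = 0.00365 kg/kg → 0.00365 × 66000 / 9.8 = 24.58 mm
Layer 260–200 hPa: Δp = 60 hPa = 6000 Pa, q̄ = 0.00133 kg/kg → 0.00133 × 6000 / 9.8 = 0.81 mm
PW = 19.00 + 24.58 + 0.81 = 44.39 ≈ 44.4 mm.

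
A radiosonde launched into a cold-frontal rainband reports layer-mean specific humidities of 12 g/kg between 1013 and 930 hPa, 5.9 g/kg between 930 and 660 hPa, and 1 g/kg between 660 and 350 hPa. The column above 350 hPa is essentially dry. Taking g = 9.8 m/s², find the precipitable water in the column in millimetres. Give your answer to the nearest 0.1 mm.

PW ≈ 29.6 mm

Precipitable water is the column-integrated vapour mass per unit area: PW = (1/g) Σ q̄ Δp, with q in kg/kg and Δp in Pa (1 kg/m² of water = 1 mm).
Layer 1013–930 hPa: Δp = 83 hPa = 8300 Pa, q̄ = 0.012 kg/kg → 0.012 × 8300 / 9.8 = 10.16 mm
Layer 930–660 hPa: Δp = 270 hPa = 27000 Pa, q̄ = 0.0059 kg/kg → 0.0059 × 27000 / 9.8 = 16.26 mm
Layer 660–350 hPa: Δp = 310 hPa = 31000 Pa, q̄ = 0.001 kg/kg → 0.001 × 31000 / 9.8 = 3.16 mm
PW = 10.16 + 16.26 + 3.16 = 29.58 ≈ 29.6 mm.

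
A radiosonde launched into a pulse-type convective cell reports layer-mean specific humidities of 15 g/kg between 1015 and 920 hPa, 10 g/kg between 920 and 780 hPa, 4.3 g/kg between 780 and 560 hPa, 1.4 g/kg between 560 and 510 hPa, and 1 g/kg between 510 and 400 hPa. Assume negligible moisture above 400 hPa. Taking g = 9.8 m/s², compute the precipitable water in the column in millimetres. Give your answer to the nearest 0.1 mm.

Precipitable water is the column-integrated vapour mass per unit area: PW = (1/g) Σ q̄ Δp, with q in kg/kg and Δp in Pa (1 kg/m² of water = 1 mm).
Layer 1015–920 hPa: Δp = 95 hPa = 9500 Pa, q̄ = 0.015 kg/kg → 0.015 × 9500 / 9.8 = 14.54 mm
Layer 920–780 hPa: Δp = 140 hPa = 14000 Pa, q̄ = 0.01 kg/kg → 0.01 × 14000 / 9.8 = 14.29 mm
Layer 780–560 hPa: Δp = 220 hPa = 22000 Pa, q̄ = 0.0043 kg/kg → 0.0043 × 22000 / 9.8 = 9.65 mm
Layer 560–510 hPa: Δp = 50 hPa = 5000 Pa, q̄ = 0.0014 kg/kg → 0.0014 × 5000 / 9.8 = 0.71 mm
Layer 510–400 hPa: Δp = 110 hPa = 11000 Pa, q̄ = 0.001 kg/kg → 0.001 × 11000 / 9.8 = 1.12 mm
PW = 14.54 + 14.29 + 9.65 + 0.71 + 1.12 = 40.31 ≈ 40.3 mm.

PW ≈ 40.3 mm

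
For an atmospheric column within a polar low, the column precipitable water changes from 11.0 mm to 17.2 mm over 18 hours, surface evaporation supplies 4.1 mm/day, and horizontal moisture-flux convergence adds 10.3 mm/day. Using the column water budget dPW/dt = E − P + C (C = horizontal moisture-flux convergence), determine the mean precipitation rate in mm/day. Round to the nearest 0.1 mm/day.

dPW/dt = (17.2 − 11.0) mm / (18/24 day) = +8.267 mm/day.
P = E + C − dPW/dt = 4.1 + (10.3) − (+8.267) = 6.1 mm/day.

P ≈ 6.1 mm/day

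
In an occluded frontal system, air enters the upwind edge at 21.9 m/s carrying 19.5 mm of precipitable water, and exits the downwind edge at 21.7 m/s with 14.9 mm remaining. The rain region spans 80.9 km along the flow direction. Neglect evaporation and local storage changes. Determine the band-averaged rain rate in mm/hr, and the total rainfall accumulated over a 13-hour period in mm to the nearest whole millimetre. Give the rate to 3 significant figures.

R ≈ 4.62 mm/hr; total ≈ 60 mm

Column moisture flux per unit crosswind length is F = V × PW.
Inflow: F_in = 21.9 × 19.5 = 427.05 mm·m/s
Outflow: F_out = 21.7 × 14.9 = 323.33 mm·m/s
Steady-state rate R = (F_in − F_out)/L = (427.05 − 323.33) / 80900 m = 1.282e-03 mm/s.
R = 1.282e-03 × 3600 = 4.62 mm/hr.
Over 13 h: total = 4.62 × 13 = 60.06 ≈ 60 mm.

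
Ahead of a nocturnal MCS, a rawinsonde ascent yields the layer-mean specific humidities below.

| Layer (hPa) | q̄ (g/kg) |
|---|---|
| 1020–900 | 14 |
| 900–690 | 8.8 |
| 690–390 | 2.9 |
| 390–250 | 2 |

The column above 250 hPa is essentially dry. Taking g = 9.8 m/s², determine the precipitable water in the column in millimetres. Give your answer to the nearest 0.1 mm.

PW ≈ 47.7 mm

Precipitable water is the column-integrated vapour mass per unit area: PW = (1/g) Σ q̄ Δp, with q in kg/kg and Δp in Pa (1 kg/m² of water = 1 mm).
Layer 1020–900 hPa: Δp = 120 hPa = 12000 Pa, q̄ = 0.014 kg/kg → 0.014 × 12000 / 9.8 = 17.14 mm
Layer 900–690 hPa: Δp = 210 hPa = 21000 Pa, q̄ = 0.0088 kg/kg → 0.0088 × 21000 / 9.8 = 18.86 mm
Layer 690–390 hPa: Δp = 300 hPa = 30000 Pa, q̄ = 0.0029 kg/kg → 0.0029 × 30000 / 9.8 = 8.88 mm
Layer 390–250 hPa: Δp = 140 hPa = 14000 Pa, q̄ = 0.002 kg/kg → 0.002 × 14000 / 9.8 = 2.86 mm
PW = 17.14 + 18.86 + 8.88 + 2.86 = 47.74 ≈ 47.7 mm.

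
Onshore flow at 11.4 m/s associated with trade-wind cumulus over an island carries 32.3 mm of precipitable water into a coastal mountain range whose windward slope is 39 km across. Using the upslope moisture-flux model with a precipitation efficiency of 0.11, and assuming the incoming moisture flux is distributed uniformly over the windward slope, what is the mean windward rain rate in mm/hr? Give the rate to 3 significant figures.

R ≈ 3.74 mm/hr

Incoming column moisture flux per unit ridge length: F = V × PW = 11.4 × 32.3 = 368.22 mm·m/s.
Spread over the 39 km slope with efficiency ε = 0.11: R = ε·F/W = 0.11 × 368.22 / 39000 m = 1.039e-03 mm/s.
R = 1.039e-03 × 3600 = 3.74 mm/hr.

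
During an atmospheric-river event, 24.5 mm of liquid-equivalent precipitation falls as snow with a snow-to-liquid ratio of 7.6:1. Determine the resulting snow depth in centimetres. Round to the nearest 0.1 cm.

Snow depth = liquid × ratio = 24.5 mm × 7.6 = 186.2 mm = 18.6 cm.

snow depth ≈ 18.6 cm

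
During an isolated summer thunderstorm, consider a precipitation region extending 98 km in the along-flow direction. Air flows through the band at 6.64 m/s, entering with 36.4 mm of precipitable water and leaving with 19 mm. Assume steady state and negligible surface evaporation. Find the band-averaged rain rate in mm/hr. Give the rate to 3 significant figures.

Column moisture flux per unit crosswind length is F = V × PW.
Inflow: F_in = 6.64 × 36.4 = 241.696 mm·m/s
Outflow: F_out = 6.64 × 19 = 126.16 mm·m/s
Steady-state rate R = (F_in − F_out)/L = (241.696 − 126.16) / 98000 m = 1.179e-03 mm/s.
R = 1.179e-03 × 3600 = 4.24 mm/hr.

R ≈ 4.24 mm/hr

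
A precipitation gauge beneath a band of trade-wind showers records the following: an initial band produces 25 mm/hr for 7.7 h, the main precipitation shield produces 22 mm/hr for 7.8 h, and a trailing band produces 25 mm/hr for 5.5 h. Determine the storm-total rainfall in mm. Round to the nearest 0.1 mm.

total ≈ 501.6 mm

Total = Σ Rᵢ Δtᵢ = 25 × 7.7 + 22 × 7.8 + 25 × 5.5
      = 192.5 + 171.6 + 137.5 = 501.6 mm.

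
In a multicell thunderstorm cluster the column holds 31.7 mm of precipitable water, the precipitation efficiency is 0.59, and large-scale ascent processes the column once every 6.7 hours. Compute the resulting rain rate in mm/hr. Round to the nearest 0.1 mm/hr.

Each overturning extracts ε × PW = 0.59 × 31.7 = 18.703 mm.
Rate = ε·PW / τ = 18.703 / 6.7 h = 2.8 mm/hr.

R ≈ 2.8 mm/hr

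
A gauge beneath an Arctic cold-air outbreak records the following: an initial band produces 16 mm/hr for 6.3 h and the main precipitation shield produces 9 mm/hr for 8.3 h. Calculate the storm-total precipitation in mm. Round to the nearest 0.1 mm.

Total = Σ Rᵢ Δtᵢ = 16 × 6.3 + 9 × 8.3
      = 100.8 + 74.7 = 175.5 mm.

total ≈ 175.5 mm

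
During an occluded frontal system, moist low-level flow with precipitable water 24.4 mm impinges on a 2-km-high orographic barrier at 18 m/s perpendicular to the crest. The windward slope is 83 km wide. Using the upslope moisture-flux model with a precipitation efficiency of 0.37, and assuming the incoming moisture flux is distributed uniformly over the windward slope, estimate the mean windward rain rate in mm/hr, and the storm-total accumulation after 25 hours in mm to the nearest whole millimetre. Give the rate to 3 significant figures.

R ≈ 7.05 mm/hr; total ≈ 176 mm

Incoming column moisture flux per unit ridge length: F = V × PW = 18 × 24.4 = 439.2 mm·m/s.
Spread over the 83 km slope with efficiency ε = 0.37: R = ε·F/W = 0.37 × 439.2 / 83000 m = 1.958e-03 mm/s.
R = 1.958e-03 × 3600 = 7.05 mm/hr.
Over 25 h: total = 7.05 × 25 = 176.25 ≈ 176 mm.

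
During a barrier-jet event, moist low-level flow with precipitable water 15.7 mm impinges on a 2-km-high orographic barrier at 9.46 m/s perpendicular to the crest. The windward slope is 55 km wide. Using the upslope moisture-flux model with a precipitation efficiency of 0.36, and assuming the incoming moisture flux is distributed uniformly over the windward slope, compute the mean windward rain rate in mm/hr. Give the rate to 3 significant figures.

Incoming column moisture flux per unit ridge length: F = V × PW = 9.46 × 15.7 = 148.522 mm·m/s.
Spread over the 55 km slope with efficiency ε = 0.36: R = ε·F/W = 0.36 × 148.522 / 55000 m = 9.721e-04 mm/s.
R = 9.721e-04 × 3600 = 3.50 mm/hr.

R ≈ 3.50 mm/hr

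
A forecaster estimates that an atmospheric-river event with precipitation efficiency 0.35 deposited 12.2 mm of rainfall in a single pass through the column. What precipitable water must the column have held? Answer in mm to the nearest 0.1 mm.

PW ≈ 34.9 mm

PW = rainfall / ε = 12.2 / 0.35 = 34.9 mm.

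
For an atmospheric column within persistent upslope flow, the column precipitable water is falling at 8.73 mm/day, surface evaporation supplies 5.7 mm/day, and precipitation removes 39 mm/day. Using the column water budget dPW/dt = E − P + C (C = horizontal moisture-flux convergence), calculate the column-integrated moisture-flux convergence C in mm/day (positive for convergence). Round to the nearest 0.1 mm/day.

dPW/dt = -8.73 mm/day.
C = dPW/dt − E + P = (-8.73) − 5.7 + 39 = 24.6 mm/day.

C ≈ 24.6 mm/day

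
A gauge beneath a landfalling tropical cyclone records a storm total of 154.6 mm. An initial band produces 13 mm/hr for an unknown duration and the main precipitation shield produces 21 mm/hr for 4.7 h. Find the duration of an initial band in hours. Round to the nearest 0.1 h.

duration ≈ 4.3 h

Known phases: 21 × 4.7 = 98.7 mm.
Remaining depth = 154.6 − 98.7 = 55.9 mm.
Duration = 55.9 / 13 = 4.3 h.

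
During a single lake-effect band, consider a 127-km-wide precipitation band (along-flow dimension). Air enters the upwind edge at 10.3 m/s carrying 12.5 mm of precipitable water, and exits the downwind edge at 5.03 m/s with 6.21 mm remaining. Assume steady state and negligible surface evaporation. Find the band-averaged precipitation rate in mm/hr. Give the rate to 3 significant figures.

R ≈ 2.76 mm/hr

Column moisture flux per unit crosswind length is F = V × PW.
Inflow: F_in = 10.3 × 12.5 = 128.75 mm·m/s
Outflow: F_out = 5.03 × 6.21 = 31.2363 mm·m/s
Steady-state rate R = (F_in − F_out)/L = (128.75 − 31.2363) / 127000 m = 7.678e-04 mm/s.
R = 7.678e-04 × 3600 = 2.76 mm/hr.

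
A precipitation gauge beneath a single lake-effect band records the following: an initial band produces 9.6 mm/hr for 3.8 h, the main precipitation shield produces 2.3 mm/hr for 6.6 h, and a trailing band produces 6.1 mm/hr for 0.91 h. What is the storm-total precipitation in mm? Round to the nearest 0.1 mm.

Total = Σ Rᵢ Δtᵢ = 9.6 × 3.8 + 2.3 × 6.6 + 6.1 × 0.91
      = 36.48 + 15.18 + 5.551 = 57.2 mm.

total ≈ 57.2 mm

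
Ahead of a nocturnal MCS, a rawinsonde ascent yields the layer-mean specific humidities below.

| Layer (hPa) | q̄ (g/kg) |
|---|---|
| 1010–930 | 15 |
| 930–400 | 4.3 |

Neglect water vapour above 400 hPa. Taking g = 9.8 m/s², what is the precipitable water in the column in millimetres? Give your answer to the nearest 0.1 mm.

PW ≈ 35.5 mm

Precipitable water is the column-integrated vapour mass per unit area: PW = (1/g) Σ q̄ Δp, with q in kg/kg and Δp in Pa (1 kg/m² of water = 1 mm).
Layer 1010–930 hPa: Δp = 80 hPa = 8000 Pa, q̄ = 0.015 kg/kg → 0.015 × 8000 / 9.8 = 12.24 mm
Layer 930–400 hPa: Δp = 530 hPa = 53000 Pa, q̄ = 0.0043 kg/kg → 0.0043 × 53000 / 9.8 = 23.26 mm
PW = 12.24 + 23.26 = 35.50 ≈ 35.5 mm.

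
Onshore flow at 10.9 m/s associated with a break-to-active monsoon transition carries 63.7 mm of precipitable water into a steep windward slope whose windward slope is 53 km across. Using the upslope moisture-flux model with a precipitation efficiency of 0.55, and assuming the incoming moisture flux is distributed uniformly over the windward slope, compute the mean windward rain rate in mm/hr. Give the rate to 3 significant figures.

Incoming column moisture flux per unit ridge length: F = V × PW = 10.9 × 63.7 = 694.33 mm·m/s.
Spread over the 53 km slope with efficiency ε = 0.55: R = ε·F/W = 0.55 × 694.33 / 53000 m = 7.205e-03 mm/s.
R = 7.205e-03 × 3600 = 25.9 mm/hr.

R ≈ 25.9 mm/hr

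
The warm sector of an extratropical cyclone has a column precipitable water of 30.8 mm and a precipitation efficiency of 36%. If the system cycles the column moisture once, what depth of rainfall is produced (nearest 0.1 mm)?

rainfall ≈ 11.1 mm

Rainfall = ε × PW = 0.36 × 30.8 = 11.1 mm.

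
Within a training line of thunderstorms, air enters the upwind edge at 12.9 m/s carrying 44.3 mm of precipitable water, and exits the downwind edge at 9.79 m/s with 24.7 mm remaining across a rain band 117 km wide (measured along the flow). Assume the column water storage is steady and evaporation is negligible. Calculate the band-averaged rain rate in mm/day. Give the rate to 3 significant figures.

R ≈ 243 mm/day

Column moisture flux per unit crosswind length is F = V × PW.
Inflow: F_in = 12.9 × 44.3 = 571.47 mm·m/s
Outflow: F_out = 9.79 × 24.7 = 241.813 mm·m/s
Steady-state rate R = (F_in − F_out)/L = (571.47 − 241.813) / 117000 m = 2.818e-03 mm/s.
R = 2.818e-03 × 3600 × 24 = 243 mm/day.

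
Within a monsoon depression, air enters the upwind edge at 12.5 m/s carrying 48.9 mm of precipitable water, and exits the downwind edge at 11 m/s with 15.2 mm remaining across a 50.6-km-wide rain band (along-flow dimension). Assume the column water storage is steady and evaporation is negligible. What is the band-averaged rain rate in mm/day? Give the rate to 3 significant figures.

Column moisture flux per unit crosswind length is F = V × PW.
Inflow: F_in = 12.5 × 48.9 = 611.25 mm·m/s
Outflow: F_out = 11 × 15.2 = 167.2 mm·m/s
Steady-state rate R = (F_in − F_out)/L = (611.25 − 167.2) / 50600 m = 8.776e-03 mm/s.
R = 8.776e-03 × 3600 × 24 = 758 mm/day.

R ≈ 758 mm/day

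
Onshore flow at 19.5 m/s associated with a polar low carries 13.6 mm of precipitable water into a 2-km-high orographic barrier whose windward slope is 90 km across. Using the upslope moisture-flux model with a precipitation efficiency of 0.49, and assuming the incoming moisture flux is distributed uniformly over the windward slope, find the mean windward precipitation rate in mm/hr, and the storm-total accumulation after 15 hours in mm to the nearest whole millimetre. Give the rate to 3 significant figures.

R ≈ 5.20 mm/hr; total ≈ 78 mm

Incoming column moisture flux per unit ridge length: F = V × PW = 19.5 × 13.6 = 265.2 mm·m/s.
Spread over the 90 km slope with efficiency ε = 0.49: R = ε·F/W = 0.49 × 265.2 / 90000 m = 1.444e-03 mm/s.
R = 1.444e-03 × 3600 = 5.20 mm/hr.
Over 15 h: total = 5.20 × 15 = 78 mm.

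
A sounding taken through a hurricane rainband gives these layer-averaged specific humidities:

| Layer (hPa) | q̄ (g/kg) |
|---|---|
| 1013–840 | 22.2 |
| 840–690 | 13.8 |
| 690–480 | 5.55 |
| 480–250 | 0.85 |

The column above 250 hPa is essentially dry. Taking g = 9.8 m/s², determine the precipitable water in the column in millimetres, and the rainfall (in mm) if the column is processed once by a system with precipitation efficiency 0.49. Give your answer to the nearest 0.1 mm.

Precipitable water is the column-integrated vapour mass per unit area: PW = (1/g) Σ q̄ Δp, with q in kg/kg and Δp in Pa (1 kg/m² of water = 1 mm).
Layer 1013–840 hPa: Δp = 173 hPa = 17300 Pa, q̄ = 0.0222 kg/kg → 0.0222 × 17300 / 9.8 = 39.19 mm
Layer 840–690 hPa: Δp = 150 hPa = 15000 Pa, q̄ = 0.0138 kg/kg → 0.0138 × 15000 / 9.8 = 21.12 mm
Layer 690–480 hPa: Δp = 210 hPa = 21000 Pa, q̄ = 0.00555 kg/kg → 0.00555 × 21000 / 9.8 = 11.89 mm
Layer 480–250 hPa: Δp = 230 hPa = 23000 Pa, q̄ = 0.00085 kg/kg → 0.00085 × 23000 / 9.8 = 1.99 mm
PW = 39.19 + 21.12 + 11.89 + 1.99 = 74.19 ≈ 74.2 mm.
Rainfall = ε × PW = 0.49 × 74.2 = 36.4 mm.

PW ≈ 74.2 mm; rainfall ≈ 36.4 mm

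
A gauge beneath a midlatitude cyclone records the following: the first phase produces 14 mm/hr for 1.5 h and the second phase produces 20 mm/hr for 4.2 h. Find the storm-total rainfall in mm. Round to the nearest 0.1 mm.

Total = Σ Rᵢ Δtᵢ = 14 × 1.5 + 20 × 4.2
      = 21 + 84 = 105.0 mm.

total ≈ 105.0 mm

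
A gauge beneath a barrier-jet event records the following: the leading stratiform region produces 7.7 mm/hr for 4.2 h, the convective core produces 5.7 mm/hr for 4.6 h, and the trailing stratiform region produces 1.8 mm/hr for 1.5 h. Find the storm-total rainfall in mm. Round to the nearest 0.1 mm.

Total = Σ Rᵢ Δtᵢ = 7.7 × 4.2 + 5.7 × 4.6 + 1.8 × 1.5
      = 32.34 + 26.22 + 2.7 = 61.3 mm.

total ≈ 61.3 mm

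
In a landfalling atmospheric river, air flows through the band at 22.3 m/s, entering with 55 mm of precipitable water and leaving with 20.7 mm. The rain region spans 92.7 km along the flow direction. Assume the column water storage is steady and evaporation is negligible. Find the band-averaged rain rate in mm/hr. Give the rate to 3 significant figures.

Column moisture flux per unit crosswind length is F = V × PW.
Inflow: F_in = 22.3 × 55 = 1226.5 mm·m/s
Outflow: F_out = 22.3 × 20.7 = 461.61 mm·m/s
Steady-state rate R = (F_in − F_out)/L = (1226.5 − 461.61) / 92700 m = 8.251e-03 mm/s.
R = 8.251e-03 × 3600 = 29.7 mm/hr.

R ≈ 29.7 mm/hr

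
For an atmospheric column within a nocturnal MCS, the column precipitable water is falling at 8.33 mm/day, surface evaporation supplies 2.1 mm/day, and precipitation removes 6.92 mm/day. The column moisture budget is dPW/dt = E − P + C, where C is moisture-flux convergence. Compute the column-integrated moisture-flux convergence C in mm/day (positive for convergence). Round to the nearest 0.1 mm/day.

dPW/dt = -8.33 mm/day.
C = dPW/dt − E + P = (-8.33) − 2.1 + 6.92 = -3.5 mm/day.

C ≈ -3.5 mm/day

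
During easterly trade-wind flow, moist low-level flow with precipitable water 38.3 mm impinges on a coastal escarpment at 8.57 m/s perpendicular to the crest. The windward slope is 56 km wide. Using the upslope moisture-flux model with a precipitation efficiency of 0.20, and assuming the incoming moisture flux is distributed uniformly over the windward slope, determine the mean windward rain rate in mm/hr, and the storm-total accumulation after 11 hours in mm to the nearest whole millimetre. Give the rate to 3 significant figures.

R ≈ 4.22 mm/hr; total ≈ 46 mm

Incoming column moisture flux per unit ridge length: F = V × PW = 8.57 × 38.3 = 328.231 mm·m/s.
Spread over the 56 km slope with efficiency ε = 0.20: R = ε·F/W = 0.20 × 328.231 / 56000 m = 1.172e-03 mm/s.
R = 1.172e-03 × 3600 = 4.22 mm/hr.
Over 11 h: total = 4.22 × 11 = 46.42 ≈ 46 mm.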